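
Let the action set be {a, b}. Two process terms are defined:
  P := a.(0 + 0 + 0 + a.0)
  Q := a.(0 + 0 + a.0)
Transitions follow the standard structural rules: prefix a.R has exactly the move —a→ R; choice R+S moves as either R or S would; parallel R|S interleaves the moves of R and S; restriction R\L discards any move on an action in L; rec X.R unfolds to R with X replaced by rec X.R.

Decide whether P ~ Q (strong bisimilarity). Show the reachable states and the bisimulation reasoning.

P's transition system — 3 states:
  p0 = a.(0 + 0 + 0 + a.0) → =a=> p1
  p1 = 0 + 0 + 0 + a.0 → =a=> p2
  p2 = 0 → (no moves)
Q's transition system — 3 states:
  q0 = a.(0 + 0 + a.0) → =a=> q1
  q1 = 0 + 0 + a.0 → =a=> q2
  q2 = 0 → (no moves)
Coarsest stable partition (strong bisimilarity classes):
  B0 = {p0, q0}
  B1 = {p1, q1}
  B2 = {p2, q2}
p0 ∈ B0, q0 ∈ B0 → same block

bisimilar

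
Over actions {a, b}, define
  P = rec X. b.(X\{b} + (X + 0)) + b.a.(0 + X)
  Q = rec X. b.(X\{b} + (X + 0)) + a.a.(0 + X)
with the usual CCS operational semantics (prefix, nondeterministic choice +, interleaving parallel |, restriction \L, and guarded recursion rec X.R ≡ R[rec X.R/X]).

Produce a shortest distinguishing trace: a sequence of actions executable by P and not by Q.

P's transition system — 4 states:
  u0 = rec X. b.(X\{b} + (X + 0)) + b.a.(0 + X) has moves -b-> u1, -b-> u2
  u1 = (rec X. b.(X\{b} + (X + 0)) + b.a.(0 + X))\{b} + ((rec X. b.(X\{b} + (X + 0)) + b.a.(0 + X)) + 0) has moves -b-> u1, -b-> u2
  u2 = a.(0 + (rec X. b.(X\{b} + (X + 0)) + b.a.(0 + X))) has moves -a-> u3
  u3 = 0 + (rec X. b.(X\{b} + (X + 0)) + b.a.(0 + X)) has moves -b-> u1, -b-> u2
Q's transition system — 6 states:
  v0 = rec X. b.(X\{b} + (X + 0)) + a.a.(0 + X) has moves -a-> v1, -b-> v2
  v1 = a.(0 + (rec X. b.(X\{b} + (X + 0)) + a.a.(0 + X))) has moves -a-> v3
  v2 = (rec X. b.(X\{b} + (X + 0)) + a.a.(0 + X))\{b} + ((rec X. b.(X\{b} + (X + 0)) + a.a.(0 + X)) + 0) has moves -a-> v1, -a-> v4, -b-> v2
  v3 = 0 + (rec X. b.(X\{b} + (X + 0)) + a.a.(0 + X)) has moves -a-> v1, -b-> v2
  v4 = (a.(0 + (rec X. b.(X\{b} + (X + 0)) + a.a.(0 + X))))\{b} has moves -a-> v5
  v5 = (0 + (rec X. b.(X\{b} + (X + 0)) + a.a.(0 + X)))\{b} has moves -a-> v4
Run σ = ⟨bab⟩ on P: start {u0}
  [1] b ⇒ {u1, u2}
  [2] a ⇒ {u3}
  [3] b ⇒ {u1, u2}
  P completes σ.
Run σ = ⟨bab⟩ on Q: start {v0}
  [1] b ⇒ {v2}
  [2] a ⇒ {v1, v4}
  [3] b ⇒ ∅ (Q stuck)

bab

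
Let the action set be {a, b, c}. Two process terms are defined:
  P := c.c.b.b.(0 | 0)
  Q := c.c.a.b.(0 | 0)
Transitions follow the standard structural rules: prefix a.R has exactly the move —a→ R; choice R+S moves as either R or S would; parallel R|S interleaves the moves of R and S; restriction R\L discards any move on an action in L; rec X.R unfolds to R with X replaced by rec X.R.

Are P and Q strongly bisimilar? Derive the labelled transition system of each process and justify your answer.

NO

LTS(P): 5 reachable states
  s0 = c.c.b.b.(0 | 0) ⊢ ··c··> s1
  s1 = c.b.b.(0 | 0) ⊢ ··c··> s2
  s2 = b.b.(0 | 0) ⊢ ··b··> s3
  s3 = b.(0 | 0) ⊢ ··b··> s4
  s4 = 0 | 0 ⊢ ·
LTS(Q): 5 reachable states
  t0 = c.c.a.b.(0 | 0) ⊢ ··c··> t1
  t1 = c.a.b.(0 | 0) ⊢ ··c··> t2
  t2 = a.b.(0 | 0) ⊢ ··a··> t3
  t3 = b.(0 | 0) ⊢ ··b··> t4
  t4 = 0 | 0 ⊢ ·
Coarsest stable partition (strong bisimilarity classes):
  B0 = {s0}
  B1 = {s1}
  B2 = {s2}
  B3 = {s3, t3}
  B4 = {s4, t4}
  B5 = {t0}
  B6 = {t1}
  B7 = {t2}
s0 ∈ B0, t0 ∈ B5 → different blocks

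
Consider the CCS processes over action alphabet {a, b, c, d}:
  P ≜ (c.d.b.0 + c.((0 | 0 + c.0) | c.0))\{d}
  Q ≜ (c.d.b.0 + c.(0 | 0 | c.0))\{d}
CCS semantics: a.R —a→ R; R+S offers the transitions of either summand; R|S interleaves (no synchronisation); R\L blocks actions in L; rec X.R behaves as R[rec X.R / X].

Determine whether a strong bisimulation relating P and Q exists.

NO

LTS(P): 6 reachable states
  p0 = (c.d.b.0 + c.((0 | 0 + c.0) | c.0))\{d} | --c--▸ p1, --c--▸ p2
  p1 = ((0 | 0 + c.0) | c.0)\{d} | --c--▸ p3, --c--▸ p4
  p2 = (d.b.0)\{d} | stopped
  p3 = ((0 | 0 + c.0) | 0)\{d} | --c--▸ p5
  p4 = (0 | c.0)\{d} | --c--▸ p5
  p5 = (0 | 0)\{d} | stopped
LTS(Q): 4 reachable states
  q0 = (c.d.b.0 + c.(0 | 0 | c.0))\{d} | --c--▸ q1, --c--▸ q2
  q1 = (0 | 0 | c.0)\{d} | --c--▸ q3
  q2 = (d.b.0)\{d} | stopped
  q3 = (0 | 0 | 0)\{d} | stopped
Bisimilarity quotient blocks:
  B0 = {p0}
  B1 = {p2, p5, q2, q3}
  B2 = {p1}
  B3 = {p3, p4, q1}
  B4 = {q0}
p0 ∈ B0, q0 ∈ B4 → different blocks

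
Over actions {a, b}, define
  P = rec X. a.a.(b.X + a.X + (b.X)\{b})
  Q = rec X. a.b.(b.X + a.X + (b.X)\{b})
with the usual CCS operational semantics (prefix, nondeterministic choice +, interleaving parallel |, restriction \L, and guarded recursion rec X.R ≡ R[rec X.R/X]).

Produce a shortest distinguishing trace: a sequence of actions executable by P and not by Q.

Reachable graph of P (3 states):
  u0 = rec X. a.a.(b.X + a.X + (b.X)\{b}) | —a→ u1
  u1 = a.(b.(rec X. a.a.(b.X + a.X + (b.X)\{b})) + a.(rec X. a.a.(b.X + a.X + (b.X)\{b})) + (b.(rec X. a.a.(b.X + a.X + (b.X)\{b})))\{b}) | —a→ u2
  u2 = b.(rec X. a.a.(b.X + a.X + (b.X)\{b})) + a.(rec X. a.a.(b.X + a.X + (b.X)\{b})) + (b.(rec X. a.a.(b.X + a.X + (b.X)\{b})))\{b} | —a→ u0, —b→ u0
Reachable graph of Q (3 states):
  v0 = rec X. a.b.(b.X + a.X + (b.X)\{b}) | —a→ v1
  v1 = b.(b.(rec X. a.b.(b.X + a.X + (b.X)\{b})) + a.(rec X. a.b.(b.X + a.X + (b.X)\{b})) + (b.(rec X. a.b.(b.X + a.X + (b.X)\{b})))\{b}) | —b→ v2
  v2 = b.(rec X. a.b.(b.X + a.X + (b.X)\{b})) + a.(rec X. a.b.(b.X + a.X + (b.X)\{b})) + (b.(rec X. a.b.(b.X + a.X + (b.X)\{b})))\{b} | —a→ v0, —b→ v0
Executing aa from P (initial set {u0}):
  [1] a ⇒ {u1}
  [2] a ⇒ {u2}
  — P admits the full trace.
Executing aa from Q (initial set {v0}):
  [1] a ⇒ {v1}
  [2] a ⇒ no successor for Q

aa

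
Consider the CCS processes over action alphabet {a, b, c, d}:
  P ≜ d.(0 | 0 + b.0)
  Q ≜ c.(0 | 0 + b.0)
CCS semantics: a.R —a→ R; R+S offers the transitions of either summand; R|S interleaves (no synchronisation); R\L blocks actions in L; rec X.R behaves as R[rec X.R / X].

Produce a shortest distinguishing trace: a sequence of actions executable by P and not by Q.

d

LTS(P): 3 reachable states
  u0 = d.(0 | 0 + b.0) → —d→ u1
  u1 = 0 | 0 + b.0 → —b→ u2
  u2 = 0 → (no moves)
LTS(Q): 3 reachable states
  v0 = c.(0 | 0 + b.0) → —c→ v1
  v1 = 0 | 0 + b.0 → —b→ v2
  v2 = 0 → (no moves)
Run σ = ⟨d⟩ on P: start {u0}
  step 1 (d): {u1}
  ✓ P
Run σ = ⟨d⟩ on Q: start {v0}
  step 1 (d): no successor for Q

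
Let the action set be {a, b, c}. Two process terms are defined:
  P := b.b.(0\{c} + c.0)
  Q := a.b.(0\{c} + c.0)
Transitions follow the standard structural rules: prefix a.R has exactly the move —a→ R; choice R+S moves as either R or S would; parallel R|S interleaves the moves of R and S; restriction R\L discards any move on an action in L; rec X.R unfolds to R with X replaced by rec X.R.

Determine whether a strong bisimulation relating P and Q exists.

NO

Reachable graph of P (4 states):
  u0 = b.b.(0\{c} + c.0) ⊢ —b→ u1
  u1 = b.(0\{c} + c.0) ⊢ —b→ u2
  u2 = 0\{c} + c.0 ⊢ —c→ u3
  u3 = 0 ⊢ deadlocked
Reachable graph of Q (4 states):
  v0 = a.b.(0\{c} + c.0) ⊢ —a→ v1
  v1 = b.(0\{c} + c.0) ⊢ —b→ v2
  v2 = 0\{c} + c.0 ⊢ —c→ v3
  v3 = 0 ⊢ deadlocked
Partition-refinement fixed point:
  B0 = {u0}
  B1 = {u1, v1}
  B2 = {u2, v2}
  B3 = {u3, v3}
  B4 = {v0}
u0 ∈ B0, v0 ∈ B4 → different blocks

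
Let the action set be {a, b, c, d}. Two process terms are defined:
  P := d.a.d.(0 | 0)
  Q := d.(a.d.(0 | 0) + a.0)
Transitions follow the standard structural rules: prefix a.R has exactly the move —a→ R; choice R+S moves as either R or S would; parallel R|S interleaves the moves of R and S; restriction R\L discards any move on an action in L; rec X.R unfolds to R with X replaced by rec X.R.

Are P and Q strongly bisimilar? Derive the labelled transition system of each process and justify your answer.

P ≁ Q

LTS(P): 4 reachable states
  u0 = d.a.d.(0 | 0) :: —d→ u1
  u1 = a.d.(0 | 0) :: —a→ u2
  u2 = d.(0 | 0) :: —d→ u3
  u3 = 0 | 0 :: stopped
LTS(Q): 5 reachable states
  v0 = d.(a.d.(0 | 0) + a.0) :: —d→ v1
  v1 = a.d.(0 | 0) + a.0 :: —a→ v2, —a→ v3
  v2 = 0 :: stopped
  v3 = d.(0 | 0) :: —d→ v4
  v4 = 0 | 0 :: stopped
Coarsest stable partition (strong bisimilarity classes):
  B0 = {u0}
  B1 = {u1}
  B2 = {u2, v3}
  B3 = {u3, v2, v4}
  B4 = {v0}
  B5 = {v1}
u0 ∈ B0, v0 ∈ B4 → different blocks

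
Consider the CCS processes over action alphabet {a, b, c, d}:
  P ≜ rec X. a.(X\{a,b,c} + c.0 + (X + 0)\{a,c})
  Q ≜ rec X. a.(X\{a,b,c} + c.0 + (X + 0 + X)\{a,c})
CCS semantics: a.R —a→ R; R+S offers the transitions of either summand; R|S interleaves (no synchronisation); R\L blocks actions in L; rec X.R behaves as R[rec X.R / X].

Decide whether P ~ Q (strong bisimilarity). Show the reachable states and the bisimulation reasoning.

P ~ Q

LTS(P): 3 reachable states
  s0 = rec X. a.(X\{a,b,c} + c.0 + (X + 0)\{a,c}) has moves ··a··> s1
  s1 = (rec X. a.(X\{a,b,c} + c.0 + (X + 0)\{a,c}))\{a,b,c} + c.0 + ((rec X. a.(X\{a,b,c} + c.0 + (X + 0)\{a,c})) + 0)\{a,c} has moves ··c··> s2
  s2 = 0 has moves ·
LTS(Q): 3 reachable states
  t0 = rec X. a.(X\{a,b,c} + c.0 + (X + 0 + X)\{a,c}) has moves ··a··> t1
  t1 = (rec X. a.(X\{a,b,c} + c.0 + (X + 0 + X)\{a,c}))\{a,b,c} + c.0 + ((rec X. a.(X\{a,b,c} + c.0 + (X + 0 + X)\{a,c})) + 0 + (rec X. a.(X\{a,b,c} + c.0 + (X + 0 + X)\{a,c})))\{a,c} has moves ··c··> t2
  t2 = 0 has moves ·
Partition-refinement fixed point:
  B0 = {s0, t0}
  B1 = {s1, t1}
  B2 = {s2, t2}
s0 ∈ B0, t0 ∈ B0 → same block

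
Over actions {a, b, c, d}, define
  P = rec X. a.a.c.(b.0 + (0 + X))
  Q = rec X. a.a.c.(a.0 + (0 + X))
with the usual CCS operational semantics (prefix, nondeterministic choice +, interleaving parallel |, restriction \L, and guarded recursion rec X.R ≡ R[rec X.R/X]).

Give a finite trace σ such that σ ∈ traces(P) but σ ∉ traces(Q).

aacb

Reachable graph of P (5 states):
  u0 = rec X. a.a.c.(b.0 + (0 + X)) | ··a··> u1
  u1 = a.c.(b.0 + (0 + (rec X. a.a.c.(b.0 + (0 + X))))) | ··a··> u2
  u2 = c.(b.0 + (0 + (rec X. a.a.c.(b.0 + (0 + X))))) | ··c··> u3
  u3 = b.0 + (0 + (rec X. a.a.c.(b.0 + (0 + X)))) | ··a··> u1, ··b··> u4
  u4 = 0 | ·
Reachable graph of Q (5 states):
  v0 = rec X. a.a.c.(a.0 + (0 + X)) | ··a··> v1
  v1 = a.c.(a.0 + (0 + (rec X. a.a.c.(a.0 + (0 + X))))) | ··a··> v2
  v2 = c.(a.0 + (0 + (rec X. a.a.c.(a.0 + (0 + X))))) | ··c··> v3
  v3 = a.0 + (0 + (rec X. a.a.c.(a.0 + (0 + X)))) | ··a··> v1, ··a··> v4
  v4 = 0 | ·
Executing aacb from P (initial set {u0}):
  [1] a ⇒ {u1}
  [2] a ⇒ {u2}
  [3] c ⇒ {u3}
  [4] b ⇒ {u4}
  — P admits the full trace.
Executing aacb from Q (initial set {v0}):
  [1] a ⇒ {v1}
  [2] a ⇒ {v2}
  [3] c ⇒ {v3}
  [4] b ⇒ no successor for Q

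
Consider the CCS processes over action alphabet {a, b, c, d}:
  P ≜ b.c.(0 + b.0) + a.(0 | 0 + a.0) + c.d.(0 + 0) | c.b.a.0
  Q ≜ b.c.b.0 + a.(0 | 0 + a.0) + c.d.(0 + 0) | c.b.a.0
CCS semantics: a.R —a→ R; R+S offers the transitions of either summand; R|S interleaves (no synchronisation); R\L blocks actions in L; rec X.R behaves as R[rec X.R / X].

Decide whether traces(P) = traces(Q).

traces(P) = traces(Q)

LTS(P): 16 reachable states
  u0 = b.c.(0 + b.0) + a.(0 | 0 + a.0) + c.d.(0 + 0) | c.b.a.0 → —a→ u1, —b→ u2, —c→ u3, —c→ u4
  u1 = 0 | 0 + a.0 → —a→ u5
  u2 = c.(0 + b.0) → —c→ u6
  u3 = c.d.(0 + 0) | b.a.0 → —b→ u7, —c→ u8
  u4 = d.(0 + 0) | c.b.a.0 → —c→ u8, —d→ u9
  u5 = 0 → stopped
  u6 = 0 + b.0 → —b→ u5
  u7 = c.d.(0 + 0) | a.0 → —a→ u10, —c→ u11
  u8 = d.(0 + 0) | b.a.0 → —b→ u11, —d→ u12
  u9 = (0 + 0) | c.b.a.0 → —c→ u12
  u10 = c.d.(0 + 0) | 0 → —c→ u13
  u11 = d.(0 + 0) | a.0 → —a→ u13, —d→ u14
  u12 = (0 + 0) | b.a.0 → —b→ u14
  u13 = d.(0 + 0) | 0 → —d→ u15
  u14 = (0 + 0) | a.0 → —a→ u15
  u15 = (0 + 0) | 0 → stopped
LTS(Q): 16 reachable states
  v0 = b.c.b.0 + a.(0 | 0 + a.0) + c.d.(0 + 0) | c.b.a.0 → —a→ v1, —b→ v2, —c→ v3, —c→ v4
  v1 = 0 | 0 + a.0 → —a→ v5
  v2 = c.b.0 → —c→ v6
  v3 = c.d.(0 + 0) | b.a.0 → —b→ v7, —c→ v8
  v4 = d.(0 + 0) | c.b.a.0 → —c→ v8, —d→ v9
  v5 = 0 → stopped
  v6 = b.0 → —b→ v5
  v7 = c.d.(0 + 0) | a.0 → —a→ v10, —c→ v11
  v8 = d.(0 + 0) | b.a.0 → —b→ v11, —d→ v12
  v9 = (0 + 0) | c.b.a.0 → —c→ v12
  v10 = c.d.(0 + 0) | 0 → —c→ v13
  v11 = d.(0 + 0) | a.0 → —a→ v13, —d→ v14
  v12 = (0 + 0) | b.a.0 → —b→ v14
  v13 = d.(0 + 0) | 0 → —d→ v15
  v14 = (0 + 0) | a.0 → —a→ v15
  v15 = (0 + 0) | 0 → stopped
Bisimilarity quotient blocks:
  B0 = {u0, v0}
  B1 = {u3, v3}
  B2 = {u8, v8}
  B3 = {u12, v12}
  B4 = {u1, u14, v1, v14}
  B5 = {u15, u5, v15, v5}
  B6 = {u11, v11}
  B7 = {u13, v13}
  B8 = {u7, v7}
  B9 = {u10, v10}
  B10 = {u4, v4}
  B11 = {u9, v9}
  B12 = {u2, v2}
  B13 = {u6, v6}
u0 ∈ B0, v0 ∈ B0 → same block
Bisimilar ⇒ trace-equivalent.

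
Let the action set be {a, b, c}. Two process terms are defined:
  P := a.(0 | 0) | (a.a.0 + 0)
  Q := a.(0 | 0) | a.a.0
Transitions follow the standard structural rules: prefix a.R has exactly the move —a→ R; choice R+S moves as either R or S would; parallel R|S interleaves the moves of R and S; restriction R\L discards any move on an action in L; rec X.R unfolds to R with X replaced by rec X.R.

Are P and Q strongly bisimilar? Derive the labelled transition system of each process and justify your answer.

P ~ Q

LTS(P): 6 reachable states
  m0 = a.(0 | 0) | (a.a.0 + 0) → -a-> m1, -a-> m2
  m1 = 0 | 0 | (a.a.0 + 0) → -a-> m3
  m2 = a.(0 | 0) | a.0 → -a-> m3, -a-> m4
  m3 = 0 | 0 | a.0 → -a-> m5
  m4 = a.(0 | 0) | 0 → -a-> m5
  m5 = 0 | 0 | 0 → ·
LTS(Q): 6 reachable states
  n0 = a.(0 | 0) | a.a.0 → -a-> n1, -a-> n2
  n1 = 0 | 0 | a.a.0 → -a-> n3
  n2 = a.(0 | 0) | a.0 → -a-> n3, -a-> n4
  n3 = 0 | 0 | a.0 → -a-> n5
  n4 = a.(0 | 0) | 0 → -a-> n5
  n5 = 0 | 0 | 0 → ·
Coarsest stable partition (strong bisimilarity classes):
  B0 = {m0, n0}
  B1 = {m1, m2, n1, n2}
  B2 = {m3, m4, n3, n4}
  B3 = {m5, n5}
m0 ∈ B0, n0 ∈ B0 → same block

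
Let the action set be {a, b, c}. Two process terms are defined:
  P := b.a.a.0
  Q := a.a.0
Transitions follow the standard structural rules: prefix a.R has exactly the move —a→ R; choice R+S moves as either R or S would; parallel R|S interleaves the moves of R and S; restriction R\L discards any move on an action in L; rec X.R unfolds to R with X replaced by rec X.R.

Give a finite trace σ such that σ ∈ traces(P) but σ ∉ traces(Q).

Reachable graph of P (4 states):
  s0 = b.a.a.0 | --b--▸ s1
  s1 = a.a.0 | --a--▸ s2
  s2 = a.0 | --a--▸ s3
  s3 = 0 | ·
Reachable graph of Q (3 states):
  t0 = a.a.0 | --a--▸ t1
  t1 = a.0 | --a--▸ t2
  t2 = 0 | ·
Trace ⟨b⟩ through P, begin at {s0}:
  [1] b ⇒ {s1}
  — P admits the full trace.
Trace ⟨b⟩ through Q, begin at {t0}:
  [1] b ⇒ ∅ (Q stuck)

b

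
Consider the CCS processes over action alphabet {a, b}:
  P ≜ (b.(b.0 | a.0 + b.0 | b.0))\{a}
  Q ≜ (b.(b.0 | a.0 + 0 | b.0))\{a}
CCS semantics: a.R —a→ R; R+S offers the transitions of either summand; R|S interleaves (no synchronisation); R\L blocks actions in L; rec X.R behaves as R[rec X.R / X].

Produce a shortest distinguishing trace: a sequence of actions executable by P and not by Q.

LTS(P): 6 reachable states
  p0 = (b.(b.0 | a.0 + b.0 | b.0))\{a} ⊢ --b--▸ p1
  p1 = (b.0 | a.0 + b.0 | b.0)\{a} ⊢ --b--▸ p2, --b--▸ p3, --b--▸ p4
  p2 = (0 | a.0)\{a} ⊢ ·
  p3 = (0 | b.0)\{a} ⊢ --b--▸ p5
  p4 = (b.0 | 0)\{a} ⊢ --b--▸ p5
  p5 = (0 | 0)\{a} ⊢ ·
LTS(Q): 4 reachable states
  q0 = (b.(b.0 | a.0 + 0 | b.0))\{a} ⊢ --b--▸ q1
  q1 = (b.0 | a.0 + 0 | b.0)\{a} ⊢ --b--▸ q2, --b--▸ q3
  q2 = (0 | 0)\{a} ⊢ ·
  q3 = (0 | a.0)\{a} ⊢ ·
Run σ = ⟨bbb⟩ on P: start {p0}
  [1] b ⇒ {p1}
  [2] b ⇒ {p2, p3, p4}
  [3] b ⇒ {p5}
  — P admits the full trace.
Run σ = ⟨bbb⟩ on Q: start {q0}
  [1] b ⇒ {q1}
  [2] b ⇒ {q2, q3}
  [3] b ⇒ ∅  — Q cannot continue

bbb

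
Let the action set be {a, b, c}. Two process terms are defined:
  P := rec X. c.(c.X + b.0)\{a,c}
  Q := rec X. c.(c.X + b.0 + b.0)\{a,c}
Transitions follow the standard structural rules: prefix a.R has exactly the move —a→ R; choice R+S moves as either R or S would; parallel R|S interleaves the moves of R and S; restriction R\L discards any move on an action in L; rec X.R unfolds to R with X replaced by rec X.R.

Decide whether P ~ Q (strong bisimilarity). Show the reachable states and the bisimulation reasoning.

Reachable graph of P (3 states):
  u0 = rec X. c.(c.X + b.0)\{a,c} → --c--▸ u1
  u1 = (c.(rec X. c.(c.X + b.0)\{a,c}) + b.0)\{a,c} → --b--▸ u2
  u2 = 0\{a,c} → ∅
Reachable graph of Q (3 states):
  v0 = rec X. c.(c.X + b.0 + b.0)\{a,c} → --c--▸ v1
  v1 = (c.(rec X. c.(c.X + b.0 + b.0)\{a,c}) + b.0 + b.0)\{a,c} → --b--▸ v2
  v2 = 0\{a,c} → ∅
Partition-refinement fixed point:
  B0 = {u0, v0}
  B1 = {u1, v1}
  B2 = {u2, v2}
u0 ∈ B0, v0 ∈ B0 → same block

P ~ Q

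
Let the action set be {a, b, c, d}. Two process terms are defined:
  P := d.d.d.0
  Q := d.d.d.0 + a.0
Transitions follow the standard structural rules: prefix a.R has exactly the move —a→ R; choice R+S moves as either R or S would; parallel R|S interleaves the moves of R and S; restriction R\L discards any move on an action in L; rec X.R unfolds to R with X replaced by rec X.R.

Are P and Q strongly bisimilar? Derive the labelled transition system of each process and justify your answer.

LTS(P): 4 reachable states
  p0 = d.d.d.0 | —d→ p1
  p1 = d.d.0 | —d→ p2
  p2 = d.0 | —d→ p3
  p3 = 0 | (no moves)
LTS(Q): 4 reachable states
  q0 = d.d.d.0 + a.0 | —a→ q1, —d→ q2
  q1 = 0 | (no moves)
  q2 = d.d.0 | —d→ q3
  q3 = d.0 | —d→ q1
Coarsest stable partition (strong bisimilarity classes):
  B0 = {p0}
  B1 = {p1, q2}
  B2 = {p2, q3}
  B3 = {p3, q1}
  B4 = {q0}
p0 ∈ B0, q0 ∈ B4 → different blocks

NO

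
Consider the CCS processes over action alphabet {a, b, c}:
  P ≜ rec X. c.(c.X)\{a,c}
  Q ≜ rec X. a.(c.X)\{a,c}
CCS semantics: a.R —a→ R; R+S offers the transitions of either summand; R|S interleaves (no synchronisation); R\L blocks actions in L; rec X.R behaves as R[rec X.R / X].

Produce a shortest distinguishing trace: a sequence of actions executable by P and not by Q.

c

Reachable graph of P (2 states):
  p0 = rec X. c.(c.X)\{a,c} :: -c-> p1
  p1 = (c.(rec X. c.(c.X)\{a,c}))\{a,c} :: ∅
Reachable graph of Q (2 states):
  q0 = rec X. a.(c.X)\{a,c} :: -a-> q1
  q1 = (c.(rec X. a.(c.X)\{a,c}))\{a,c} :: ∅
Trace ⟨c⟩ through P, begin at {p0}:
  step 1 (c): {p1}
  ✓ P
Trace ⟨c⟩ through Q, begin at {q0}:
  step 1 (c): no successor for Q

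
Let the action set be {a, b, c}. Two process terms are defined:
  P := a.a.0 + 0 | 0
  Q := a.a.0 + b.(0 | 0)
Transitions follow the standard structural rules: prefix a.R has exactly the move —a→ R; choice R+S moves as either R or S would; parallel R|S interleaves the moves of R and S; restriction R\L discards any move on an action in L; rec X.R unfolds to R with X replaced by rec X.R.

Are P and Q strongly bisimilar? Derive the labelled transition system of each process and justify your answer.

LTS(P): 3 reachable states
  s0 = a.a.0 + 0 | 0 has moves --a--▸ s1
  s1 = a.0 has moves --a--▸ s2
  s2 = 0 has moves deadlocked
LTS(Q): 4 reachable states
  t0 = a.a.0 + b.(0 | 0) has moves --a--▸ t1, --b--▸ t2
  t1 = a.0 has moves --a--▸ t3
  t2 = 0 | 0 has moves deadlocked
  t3 = 0 has moves deadlocked
Partition-refinement fixed point:
  B0 = {s0}
  B1 = {s1, t1}
  B2 = {s2, t2, t3}
  B3 = {t0}
s0 ∈ B0, t0 ∈ B3 → different blocks

P ≁ Q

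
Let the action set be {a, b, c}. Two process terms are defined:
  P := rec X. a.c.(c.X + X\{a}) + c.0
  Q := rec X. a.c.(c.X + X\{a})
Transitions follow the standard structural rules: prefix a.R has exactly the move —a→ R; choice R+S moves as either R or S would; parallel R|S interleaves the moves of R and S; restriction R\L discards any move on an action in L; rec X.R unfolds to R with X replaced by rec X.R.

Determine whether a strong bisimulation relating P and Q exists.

P ≁ Q

LTS(P): 5 reachable states
  m0 = rec X. a.c.(c.X + X\{a}) + c.0 has moves =a=> m1, =c=> m2
  m1 = c.(c.(rec X. a.c.(c.X + X\{a}) + c.0) + (rec X. a.c.(c.X + X\{a}) + c.0)\{a}) has moves =c=> m3
  m2 = 0 has moves (no moves)
  m3 = c.(rec X. a.c.(c.X + X\{a}) + c.0) + (rec X. a.c.(c.X + X\{a}) + c.0)\{a} has moves =c=> m0, =c=> m4
  m4 = 0\{a} has moves (no moves)
LTS(Q): 3 reachable states
  n0 = rec X. a.c.(c.X + X\{a}) has moves =a=> n1
  n1 = c.(c.(rec X. a.c.(c.X + X\{a})) + (rec X. a.c.(c.X + X\{a}))\{a}) has moves =c=> n2
  n2 = c.(rec X. a.c.(c.X + X\{a})) + (rec X. a.c.(c.X + X\{a}))\{a} has moves =c=> n0
Partition-refinement fixed point:
  B0 = {m0}
  B1 = {m1}
  B2 = {m3}
  B3 = {m2, m4}
  B4 = {n0}
  B5 = {n1}
  B6 = {n2}
m0 ∈ B0, n0 ∈ B4 → different blocks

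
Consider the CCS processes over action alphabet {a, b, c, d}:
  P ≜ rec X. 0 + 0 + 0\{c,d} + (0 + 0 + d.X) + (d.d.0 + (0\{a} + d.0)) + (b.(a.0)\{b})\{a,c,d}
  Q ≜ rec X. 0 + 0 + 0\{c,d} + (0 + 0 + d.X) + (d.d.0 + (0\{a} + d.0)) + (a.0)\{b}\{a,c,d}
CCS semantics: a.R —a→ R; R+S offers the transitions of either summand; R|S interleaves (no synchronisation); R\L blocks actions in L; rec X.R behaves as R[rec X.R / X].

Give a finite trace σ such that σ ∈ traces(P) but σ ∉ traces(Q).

Reachable graph of P (4 states):
  m0 = rec X. 0 + 0 + 0\{c,d} + (0 + 0 + d.X) + (d.d.0 + (0\{a} + d.0)) + (b.(a.0)\{b})\{a,c,d} | --b--▸ m1, --d--▸ m0, --d--▸ m2, --d--▸ m3
  m1 = (a.0)\{b}\{a,c,d} | ·
  m2 = 0 | ·
  m3 = d.0 | --d--▸ m2
Reachable graph of Q (3 states):
  n0 = rec X. 0 + 0 + 0\{c,d} + (0 + 0 + d.X) + (d.d.0 + (0\{a} + d.0)) + (a.0)\{b}\{a,c,d} | --d--▸ n0, --d--▸ n1, --d--▸ n2
  n1 = 0 | ·
  n2 = d.0 | --d--▸ n1
Executing b from P (initial set {m0}):
  [1] b ⇒ {m1}
  ✓ P
Executing b from Q (initial set {n0}):
  [1] b ⇒ ∅  — Q cannot continue

b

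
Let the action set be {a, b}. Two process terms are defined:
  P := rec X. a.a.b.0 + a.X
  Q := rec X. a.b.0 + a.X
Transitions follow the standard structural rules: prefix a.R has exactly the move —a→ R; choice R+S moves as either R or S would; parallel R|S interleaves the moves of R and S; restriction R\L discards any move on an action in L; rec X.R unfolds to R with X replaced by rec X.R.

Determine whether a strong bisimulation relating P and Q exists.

P ≁ Q

LTS(P): 4 reachable states
  s0 = rec X. a.a.b.0 + a.X ⊢ -a-> s0, -a-> s1
  s1 = a.b.0 ⊢ -a-> s2
  s2 = b.0 ⊢ -b-> s3
  s3 = 0 ⊢ deadlocked
LTS(Q): 3 reachable states
  t0 = rec X. a.b.0 + a.X ⊢ -a-> t0, -a-> t1
  t1 = b.0 ⊢ -b-> t2
  t2 = 0 ⊢ deadlocked
Coarsest stable partition (strong bisimilarity classes):
  B0 = {s0}
  B1 = {s1}
  B2 = {s2, t1}
  B3 = {s3, t2}
  B4 = {t0}
s0 ∈ B0, t0 ∈ B4 → different blocks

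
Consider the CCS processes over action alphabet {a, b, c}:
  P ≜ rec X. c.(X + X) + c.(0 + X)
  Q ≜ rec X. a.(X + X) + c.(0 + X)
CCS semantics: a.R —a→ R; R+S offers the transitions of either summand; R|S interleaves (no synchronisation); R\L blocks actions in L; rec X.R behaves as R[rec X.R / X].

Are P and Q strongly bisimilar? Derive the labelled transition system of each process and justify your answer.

Reachable graph of P (3 states):
  p0 = rec X. c.(X + X) + c.(0 + X) has moves --c--▸ p1, --c--▸ p2
  p1 = (rec X. c.(X + X) + c.(0 + X)) + (rec X. c.(X + X) + c.(0 + X)) has moves --c--▸ p1, --c--▸ p2
  p2 = 0 + (rec X. c.(X + X) + c.(0 + X)) has moves --c--▸ p1, --c--▸ p2
Reachable graph of Q (3 states):
  q0 = rec X. a.(X + X) + c.(0 + X) has moves --a--▸ q1, --c--▸ q2
  q1 = (rec X. a.(X + X) + c.(0 + X)) + (rec X. a.(X + X) + c.(0 + X)) has moves --a--▸ q1, --c--▸ q2
  q2 = 0 + (rec X. a.(X + X) + c.(0 + X)) has moves --a--▸ q1, --c--▸ q2
Bisimilarity quotient blocks:
  B0 = {p0, p1, p2}
  B1 = {q0, q1, q2}
p0 ∈ B0, q0 ∈ B1 → different blocks

not bisimilar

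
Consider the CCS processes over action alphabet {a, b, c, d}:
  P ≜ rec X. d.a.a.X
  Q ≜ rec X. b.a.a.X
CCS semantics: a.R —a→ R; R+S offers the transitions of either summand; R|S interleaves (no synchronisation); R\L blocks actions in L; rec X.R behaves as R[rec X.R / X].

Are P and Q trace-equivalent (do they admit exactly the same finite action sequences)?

NO — witness ⟨d⟩

P's transition system — 3 states:
  p0 = rec X. d.a.a.X ⊢ --d--▸ p1
  p1 = a.a.(rec X. d.a.a.X) ⊢ --a--▸ p2
  p2 = a.(rec X. d.a.a.X) ⊢ --a--▸ p0
Q's transition system — 3 states:
  q0 = rec X. b.a.a.X ⊢ --b--▸ q1
  q1 = a.a.(rec X. b.a.a.X) ⊢ --a--▸ q2
  q2 = a.(rec X. b.a.a.X) ⊢ --a--▸ q0
Executing d from P (initial set {p0}):
  after d @ step 1: {p1}
  P completes σ.
Executing d from Q (initial set {q0}):
  after d @ step 1: ∅ (Q stuck)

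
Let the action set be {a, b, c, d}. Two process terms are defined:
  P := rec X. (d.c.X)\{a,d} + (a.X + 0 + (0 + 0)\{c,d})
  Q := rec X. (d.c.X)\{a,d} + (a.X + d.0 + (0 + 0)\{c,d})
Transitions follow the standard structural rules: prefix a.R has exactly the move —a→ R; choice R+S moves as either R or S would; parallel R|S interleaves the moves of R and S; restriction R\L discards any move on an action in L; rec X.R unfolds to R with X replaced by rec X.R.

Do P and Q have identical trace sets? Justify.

Reachable graph of P (1 states):
  m0 = rec X. (d.c.X)\{a,d} + (a.X + 0 + (0 + 0)\{c,d}) | -a-> m0
Reachable graph of Q (2 states):
  n0 = rec X. (d.c.X)\{a,d} + (a.X + d.0 + (0 + 0)\{c,d}) | -a-> n0, -d-> n1
  n1 = 0 | stopped
Run σ = ⟨d⟩ on Q: start {n0}
  step 1 (d): {n1}
  ✓ Q
Run σ = ⟨d⟩ on P: start {m0}
  step 1 (d): ∅ (P stuck)

traces(P) ≠ traces(Q) — witness ⟨d⟩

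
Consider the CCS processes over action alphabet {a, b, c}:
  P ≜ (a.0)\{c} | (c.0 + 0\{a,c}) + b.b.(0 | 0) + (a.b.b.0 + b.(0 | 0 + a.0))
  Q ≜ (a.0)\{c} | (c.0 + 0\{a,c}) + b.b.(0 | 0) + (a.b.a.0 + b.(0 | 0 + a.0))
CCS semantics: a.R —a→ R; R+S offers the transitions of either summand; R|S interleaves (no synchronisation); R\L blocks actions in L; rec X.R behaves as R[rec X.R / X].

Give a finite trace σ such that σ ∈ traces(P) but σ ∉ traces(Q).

LTS(P): 10 reachable states
  p0 = (a.0)\{c} | (c.0 + 0\{a,c}) + b.b.(0 | 0) + (a.b.b.0 + b.(0 | 0 + a.0)) :: =a=> p1, =a=> p2, =b=> p3, =b=> p4, =c=> p5
  p1 = 0\{c} | (c.0 + 0\{a,c}) :: =c=> p6
  p2 = b.b.0 :: =b=> p7
  p3 = 0 | 0 + a.0 :: =a=> p8
  p4 = b.(0 | 0) :: =b=> p9
  p5 = (a.0)\{c} | 0 :: =a=> p6
  p6 = 0\{c} | 0 :: ·
  p7 = b.0 :: =b=> p8
  p8 = 0 :: ·
  p9 = 0 | 0 :: ·
LTS(Q): 10 reachable states
  q0 = (a.0)\{c} | (c.0 + 0\{a,c}) + b.b.(0 | 0) + (a.b.a.0 + b.(0 | 0 + a.0)) :: =a=> q1, =a=> q2, =b=> q3, =b=> q4, =c=> q5
  q1 = 0\{c} | (c.0 + 0\{a,c}) :: =c=> q6
  q2 = b.a.0 :: =b=> q7
  q3 = 0 | 0 + a.0 :: =a=> q8
  q4 = b.(0 | 0) :: =b=> q9
  q5 = (a.0)\{c} | 0 :: =a=> q6
  q6 = 0\{c} | 0 :: ·
  q7 = a.0 :: =a=> q8
  q8 = 0 :: ·
  q9 = 0 | 0 :: ·
Trace ⟨abb⟩ through P, begin at {p0}:
  [1] a ⇒ {p1, p2}
  [2] b ⇒ {p7}
  [3] b ⇒ {p8}
  P completes σ.
Trace ⟨abb⟩ through Q, begin at {q0}:
  [1] a ⇒ {q1, q2}
  [2] b ⇒ {q7}
  [3] b ⇒ ∅ (Q stuck)

abb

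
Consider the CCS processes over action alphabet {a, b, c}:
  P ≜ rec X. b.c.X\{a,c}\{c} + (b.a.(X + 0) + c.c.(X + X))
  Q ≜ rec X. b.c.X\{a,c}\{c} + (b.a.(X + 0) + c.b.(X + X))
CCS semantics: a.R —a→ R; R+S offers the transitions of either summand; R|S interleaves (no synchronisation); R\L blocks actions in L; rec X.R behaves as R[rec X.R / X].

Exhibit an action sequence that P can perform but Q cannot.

P's transition system — 9 states:
  u0 = rec X. b.c.X\{a,c}\{c} + (b.a.(X + 0) + c.c.(X + X)) ⊢ =b=> u1, =b=> u2, =c=> u3
  u1 = a.((rec X. b.c.X\{a,c}\{c} + (b.a.(X + 0) + c.c.(X + X))) + 0) ⊢ =a=> u4
  u2 = c.(rec X. b.c.X\{a,c}\{c} + (b.a.(X + 0) + c.c.(X + X)))\{a,c}\{c} ⊢ =c=> u5
  u3 = c.((rec X. b.c.X\{a,c}\{c} + (b.a.(X + 0) + c.c.(X + X))) + (rec X. b.c.X\{a,c}\{c} + (b.a.(X + 0) + c.c.(X + X)))) ⊢ =c=> u6
  u4 = (rec X. b.c.X\{a,c}\{c} + (b.a.(X + 0) + c.c.(X + X))) + 0 ⊢ =b=> u1, =b=> u2, =c=> u3
  u5 = (rec X. b.c.X\{a,c}\{c} + (b.a.(X + 0) + c.c.(X + X)))\{a,c}\{c} ⊢ =b=> u7, =b=> u8
  u6 = (rec X. b.c.X\{a,c}\{c} + (b.a.(X + 0) + c.c.(X + X))) + (rec X. b.c.X\{a,c}\{c} + (b.a.(X + 0) + c.c.(X + X))) ⊢ =b=> u1, =b=> u2, =c=> u3
  u7 = (a.((rec X. b.c.X\{a,c}\{c} + (b.a.(X + 0) + c.c.(X + X))) + 0))\{a,c}\{c} ⊢ stopped
  u8 = (c.(rec X. b.c.X\{a,c}\{c} + (b.a.(X + 0) + c.c.(X + X)))\{a,c}\{c})\{a,c}\{c} ⊢ stopped
Q's transition system — 9 states:
  v0 = rec X. b.c.X\{a,c}\{c} + (b.a.(X + 0) + c.b.(X + X)) ⊢ =b=> v1, =b=> v2, =c=> v3
  v1 = a.((rec X. b.c.X\{a,c}\{c} + (b.a.(X + 0) + c.b.(X + X))) + 0) ⊢ =a=> v4
  v2 = c.(rec X. b.c.X\{a,c}\{c} + (b.a.(X + 0) + c.b.(X + X)))\{a,c}\{c} ⊢ =c=> v5
  v3 = b.((rec X. b.c.X\{a,c}\{c} + (b.a.(X + 0) + c.b.(X + X))) + (rec X. b.c.X\{a,c}\{c} + (b.a.(X + 0) + c.b.(X + X)))) ⊢ =b=> v6
  v4 = (rec X. b.c.X\{a,c}\{c} + (b.a.(X + 0) + c.b.(X + X))) + 0 ⊢ =b=> v1, =b=> v2, =c=> v3
  v5 = (rec X. b.c.X\{a,c}\{c} + (b.a.(X + 0) + c.b.(X + X)))\{a,c}\{c} ⊢ =b=> v7, =b=> v8
  v6 = (rec X. b.c.X\{a,c}\{c} + (b.a.(X + 0) + c.b.(X + X))) + (rec X. b.c.X\{a,c}\{c} + (b.a.(X + 0) + c.b.(X + X))) ⊢ =b=> v1, =b=> v2, =c=> v3
  v7 = (a.((rec X. b.c.X\{a,c}\{c} + (b.a.(X + 0) + c.b.(X + X))) + 0))\{a,c}\{c} ⊢ stopped
  v8 = (c.(rec X. b.c.X\{a,c}\{c} + (b.a.(X + 0) + c.b.(X + X)))\{a,c}\{c})\{a,c}\{c} ⊢ stopped
Run σ = ⟨cc⟩ on P: start {u0}
  step 1 (c): {u3}
  step 2 (c): {u6}
  P completes σ.
Run σ = ⟨cc⟩ on Q: start {v0}
  step 1 (c): {v3}
  step 2 (c): ∅ (Q stuck)

cc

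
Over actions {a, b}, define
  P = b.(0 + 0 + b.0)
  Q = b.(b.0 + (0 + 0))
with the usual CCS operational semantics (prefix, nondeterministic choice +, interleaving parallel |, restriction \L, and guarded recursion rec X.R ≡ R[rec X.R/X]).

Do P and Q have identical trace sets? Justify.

trace-equivalent

Reachable graph of P (3 states):
  p0 = b.(0 + 0 + b.0) → --b--▸ p1
  p1 = 0 + 0 + b.0 → --b--▸ p2
  p2 = 0 → stopped
Reachable graph of Q (3 states):
  q0 = b.(b.0 + (0 + 0)) → --b--▸ q1
  q1 = b.0 + (0 + 0) → --b--▸ q2
  q2 = 0 → stopped
Coarsest stable partition (strong bisimilarity classes):
  B0 = {p0, q0}
  B1 = {p1, q1}
  B2 = {p2, q2}
p0 ∈ B0, q0 ∈ B0 → same block
Bisimilar ⇒ trace-equivalent.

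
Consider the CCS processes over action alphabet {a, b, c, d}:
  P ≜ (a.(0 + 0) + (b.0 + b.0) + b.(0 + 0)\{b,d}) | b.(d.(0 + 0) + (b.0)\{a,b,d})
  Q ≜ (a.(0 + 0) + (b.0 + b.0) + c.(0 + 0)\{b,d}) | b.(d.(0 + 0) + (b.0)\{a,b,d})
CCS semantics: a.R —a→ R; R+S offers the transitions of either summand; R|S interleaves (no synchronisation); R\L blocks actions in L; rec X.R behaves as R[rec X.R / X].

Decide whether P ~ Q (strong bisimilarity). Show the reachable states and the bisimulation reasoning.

not bisimilar

Reachable graph of P (12 states):
  s0 = (a.(0 + 0) + (b.0 + b.0) + b.(0 + 0)\{b,d}) | b.(d.(0 + 0) + (b.0)\{a,b,d}) has moves —a→ s1, —b→ s2, —b→ s3, —b→ s4
  s1 = (0 + 0) | b.(d.(0 + 0) + (b.0)\{a,b,d}) has moves —b→ s5
  s2 = (0 + 0)\{b,d} | b.(d.(0 + 0) + (b.0)\{a,b,d}) has moves —b→ s6
  s3 = (a.(0 + 0) + (b.0 + b.0) + b.(0 + 0)\{b,d}) | (d.(0 + 0) + (b.0)\{a,b,d}) has moves —a→ s5, —b→ s6, —b→ s7, —d→ s8
  s4 = 0 | b.(d.(0 + 0) + (b.0)\{a,b,d}) has moves —b→ s7
  s5 = (0 + 0) | (d.(0 + 0) + (b.0)\{a,b,d}) has moves —d→ s9
  s6 = (0 + 0)\{b,d} | (d.(0 + 0) + (b.0)\{a,b,d}) has moves —d→ s10
  s7 = 0 | (d.(0 + 0) + (b.0)\{a,b,d}) has moves —d→ s11
  s8 = (a.(0 + 0) + (b.0 + b.0) + b.(0 + 0)\{b,d}) | (0 + 0) has moves —a→ s9, —b→ s10, —b→ s11
  s9 = (0 + 0) | (0 + 0) has moves stopped
  s10 = (0 + 0)\{b,d} | (0 + 0) has moves stopped
  s11 = 0 | (0 + 0) has moves stopped
Reachable graph of Q (12 states):
  t0 = (a.(0 + 0) + (b.0 + b.0) + c.(0 + 0)\{b,d}) | b.(d.(0 + 0) + (b.0)\{a,b,d}) has moves —a→ t1, —b→ t2, —b→ t3, —c→ t4
  t1 = (0 + 0) | b.(d.(0 + 0) + (b.0)\{a,b,d}) has moves —b→ t5
  t2 = (a.(0 + 0) + (b.0 + b.0) + c.(0 + 0)\{b,d}) | (d.(0 + 0) + (b.0)\{a,b,d}) has moves —a→ t5, —b→ t6, —c→ t7, —d→ t8
  t3 = 0 | b.(d.(0 + 0) + (b.0)\{a,b,d}) has moves —b→ t6
  t4 = (0 + 0)\{b,d} | b.(d.(0 + 0) + (b.0)\{a,b,d}) has moves —b→ t7
  t5 = (0 + 0) | (d.(0 + 0) + (b.0)\{a,b,d}) has moves —d→ t9
  t6 = 0 | (d.(0 + 0) + (b.0)\{a,b,d}) has moves —d→ t10
  t7 = (0 + 0)\{b,d} | (d.(0 + 0) + (b.0)\{a,b,d}) has moves —d→ t11
  t8 = (a.(0 + 0) + (b.0 + b.0) + c.(0 + 0)\{b,d}) | (0 + 0) has moves —a→ t9, —b→ t10, —c→ t11
  t9 = (0 + 0) | (0 + 0) has moves stopped
  t10 = 0 | (0 + 0) has moves stopped
  t11 = (0 + 0)\{b,d} | (0 + 0) has moves stopped
Partition-refinement fixed point:
  B0 = {s0}
  B1 = {s1, s2, s4, t1, t3, t4}
  B2 = {s5, s6, s7, t5, t6, t7}
  B3 = {s10, s11, s9, t10, t11, t9}
  B4 = {s3}
  B5 = {s8}
  B6 = {t0}
  B7 = {t2}
  B8 = {t8}
s0 ∈ B0, t0 ∈ B6 → different blocks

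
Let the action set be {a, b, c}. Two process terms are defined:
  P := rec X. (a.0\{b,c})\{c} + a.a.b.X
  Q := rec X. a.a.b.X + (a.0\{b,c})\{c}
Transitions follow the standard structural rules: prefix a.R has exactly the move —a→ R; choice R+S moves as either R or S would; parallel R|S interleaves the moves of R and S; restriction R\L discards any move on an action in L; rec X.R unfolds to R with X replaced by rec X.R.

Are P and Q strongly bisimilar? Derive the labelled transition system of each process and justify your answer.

Reachable graph of P (4 states):
  s0 = rec X. (a.0\{b,c})\{c} + a.a.b.X :: —a→ s1, —a→ s2
  s1 = 0\{b,c}\{c} :: deadlocked
  s2 = a.b.(rec X. (a.0\{b,c})\{c} + a.a.b.X) :: —a→ s3
  s3 = b.(rec X. (a.0\{b,c})\{c} + a.a.b.X) :: —b→ s0
Reachable graph of Q (4 states):
  t0 = rec X. a.a.b.X + (a.0\{b,c})\{c} :: —a→ t1, —a→ t2
  t1 = 0\{b,c}\{c} :: deadlocked
  t2 = a.b.(rec X. a.a.b.X + (a.0\{b,c})\{c}) :: —a→ t3
  t3 = b.(rec X. a.a.b.X + (a.0\{b,c})\{c}) :: —b→ t0
Partition-refinement fixed point:
  B0 = {s0, t0}
  B1 = {s2, t2}
  B2 = {s3, t3}
  B3 = {s1, t1}
s0 ∈ B0, t0 ∈ B0 → same block

P ~ Q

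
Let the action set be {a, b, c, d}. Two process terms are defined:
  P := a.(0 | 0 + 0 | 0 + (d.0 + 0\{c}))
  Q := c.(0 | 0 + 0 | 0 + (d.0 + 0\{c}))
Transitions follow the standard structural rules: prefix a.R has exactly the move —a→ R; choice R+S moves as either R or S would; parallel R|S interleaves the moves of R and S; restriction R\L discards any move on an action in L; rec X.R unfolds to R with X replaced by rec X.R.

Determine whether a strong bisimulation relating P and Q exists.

P ≁ Q

LTS(P): 3 reachable states
  s0 = a.(0 | 0 + 0 | 0 + (d.0 + 0\{c})) has moves —a→ s1
  s1 = 0 | 0 + 0 | 0 + (d.0 + 0\{c}) has moves —d→ s2
  s2 = 0 has moves ∅
LTS(Q): 3 reachable states
  t0 = c.(0 | 0 + 0 | 0 + (d.0 + 0\{c})) has moves —c→ t1
  t1 = 0 | 0 + 0 | 0 + (d.0 + 0\{c}) has moves —d→ t2
  t2 = 0 has moves ∅
Bisimilarity quotient blocks:
  B0 = {s0}
  B1 = {s1, t1}
  B2 = {s2, t2}
  B3 = {t0}
s0 ∈ B0, t0 ∈ B3 → different blocks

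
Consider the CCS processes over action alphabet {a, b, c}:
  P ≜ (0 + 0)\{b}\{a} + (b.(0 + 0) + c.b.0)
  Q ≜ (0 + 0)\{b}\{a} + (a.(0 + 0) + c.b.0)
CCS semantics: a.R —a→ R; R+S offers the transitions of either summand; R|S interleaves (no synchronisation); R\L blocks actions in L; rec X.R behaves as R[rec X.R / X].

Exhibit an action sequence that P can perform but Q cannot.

b

P's transition system — 4 states:
  p0 = (0 + 0)\{b}\{a} + (b.(0 + 0) + c.b.0) | ··b··> p1, ··c··> p2
  p1 = 0 + 0 | stopped
  p2 = b.0 | ··b··> p3
  p3 = 0 | stopped
Q's transition system — 4 states:
  q0 = (0 + 0)\{b}\{a} + (a.(0 + 0) + c.b.0) | ··a··> q1, ··c··> q2
  q1 = 0 + 0 | stopped
  q2 = b.0 | ··b··> q3
  q3 = 0 | stopped
Trace ⟨b⟩ through P, begin at {p0}:
  [1] b ⇒ {p1}
  — P admits the full trace.
Trace ⟨b⟩ through Q, begin at {q0}:
  [1] b ⇒ ∅ (Q stuck)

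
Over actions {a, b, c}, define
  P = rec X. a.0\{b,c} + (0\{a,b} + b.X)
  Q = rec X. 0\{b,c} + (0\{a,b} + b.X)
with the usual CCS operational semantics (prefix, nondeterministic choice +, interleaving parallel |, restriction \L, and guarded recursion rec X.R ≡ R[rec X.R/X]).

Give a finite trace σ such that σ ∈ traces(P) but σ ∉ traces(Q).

a

Reachable graph of P (2 states):
  u0 = rec X. a.0\{b,c} + (0\{a,b} + b.X) → --a--▸ u1, --b--▸ u0
  u1 = 0\{b,c} → deadlocked
Reachable graph of Q (1 states):
  v0 = rec X. 0\{b,c} + (0\{a,b} + b.X) → --b--▸ v0
Trace ⟨a⟩ through P, begin at {u0}:
  [1] a ⇒ {u1}
  — P admits the full trace.
Trace ⟨a⟩ through Q, begin at {v0}:
  [1] a ⇒ ∅  — Q cannot continue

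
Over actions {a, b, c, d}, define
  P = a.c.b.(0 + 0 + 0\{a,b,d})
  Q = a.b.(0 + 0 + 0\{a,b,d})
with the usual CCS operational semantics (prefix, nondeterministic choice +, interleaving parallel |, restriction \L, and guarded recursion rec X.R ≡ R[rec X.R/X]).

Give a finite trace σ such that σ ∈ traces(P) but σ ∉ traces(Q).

ac

Reachable graph of P (4 states):
  u0 = a.c.b.(0 + 0 + 0\{a,b,d}) | -a-> u1
  u1 = c.b.(0 + 0 + 0\{a,b,d}) | -c-> u2
  u2 = b.(0 + 0 + 0\{a,b,d}) | -b-> u3
  u3 = 0 + 0 + 0\{a,b,d} | deadlocked
Reachable graph of Q (3 states):
  v0 = a.b.(0 + 0 + 0\{a,b,d}) | -a-> v1
  v1 = b.(0 + 0 + 0\{a,b,d}) | -b-> v2
  v2 = 0 + 0 + 0\{a,b,d} | deadlocked
Run σ = ⟨ac⟩ on P: start {u0}
  [1] a ⇒ {u1}
  [2] c ⇒ {u2}
  — P admits the full trace.
Run σ = ⟨ac⟩ on Q: start {v0}
  [1] a ⇒ {v1}
  [2] c ⇒ no successor for Q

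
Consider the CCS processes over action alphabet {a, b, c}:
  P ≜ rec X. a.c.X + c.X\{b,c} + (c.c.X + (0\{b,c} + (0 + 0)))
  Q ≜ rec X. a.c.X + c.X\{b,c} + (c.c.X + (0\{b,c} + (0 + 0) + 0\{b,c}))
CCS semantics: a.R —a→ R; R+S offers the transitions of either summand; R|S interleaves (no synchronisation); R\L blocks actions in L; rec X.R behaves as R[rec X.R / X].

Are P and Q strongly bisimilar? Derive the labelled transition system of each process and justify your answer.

P ~ Q

P's transition system — 4 states:
  u0 = rec X. a.c.X + c.X\{b,c} + (c.c.X + (0\{b,c} + (0 + 0))) :: --a--▸ u1, --c--▸ u1, --c--▸ u2
  u1 = c.(rec X. a.c.X + c.X\{b,c} + (c.c.X + (0\{b,c} + (0 + 0)))) :: --c--▸ u0
  u2 = (rec X. a.c.X + c.X\{b,c} + (c.c.X + (0\{b,c} + (0 + 0))))\{b,c} :: --a--▸ u3
  u3 = (c.(rec X. a.c.X + c.X\{b,c} + (c.c.X + (0\{b,c} + (0 + 0)))))\{b,c} :: ·
Q's transition system — 4 states:
  v0 = rec X. a.c.X + c.X\{b,c} + (c.c.X + (0\{b,c} + (0 + 0) + 0\{b,c})) :: --a--▸ v1, --c--▸ v1, --c--▸ v2
  v1 = c.(rec X. a.c.X + c.X\{b,c} + (c.c.X + (0\{b,c} + (0 + 0) + 0\{b,c}))) :: --c--▸ v0
  v2 = (rec X. a.c.X + c.X\{b,c} + (c.c.X + (0\{b,c} + (0 + 0) + 0\{b,c})))\{b,c} :: --a--▸ v3
  v3 = (c.(rec X. a.c.X + c.X\{b,c} + (c.c.X + (0\{b,c} + (0 + 0) + 0\{b,c}))))\{b,c} :: ·
Bisimilarity quotient blocks:
  B0 = {u0, v0}
  B1 = {u2, v2}
  B2 = {u3, v3}
  B3 = {u1, v1}
u0 ∈ B0, v0 ∈ B0 → same block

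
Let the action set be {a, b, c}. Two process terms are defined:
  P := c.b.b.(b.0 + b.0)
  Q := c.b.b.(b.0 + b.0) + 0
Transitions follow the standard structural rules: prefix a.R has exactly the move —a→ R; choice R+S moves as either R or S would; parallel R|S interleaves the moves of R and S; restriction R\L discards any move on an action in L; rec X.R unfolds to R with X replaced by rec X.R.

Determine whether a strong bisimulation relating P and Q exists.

Reachable graph of P (5 states):
  u0 = c.b.b.(b.0 + b.0) has moves -c-> u1
  u1 = b.b.(b.0 + b.0) has moves -b-> u2
  u2 = b.(b.0 + b.0) has moves -b-> u3
  u3 = b.0 + b.0 has moves -b-> u4
  u4 = 0 has moves (no moves)
Reachable graph of Q (5 states):
  v0 = c.b.b.(b.0 + b.0) + 0 has moves -c-> v1
  v1 = b.b.(b.0 + b.0) has moves -b-> v2
  v2 = b.(b.0 + b.0) has moves -b-> v3
  v3 = b.0 + b.0 has moves -b-> v4
  v4 = 0 has moves (no moves)
Coarsest stable partition (strong bisimilarity classes):
  B0 = {u0, v0}
  B1 = {u1, v1}
  B2 = {u2, v2}
  B3 = {u3, v3}
  B4 = {u4, v4}
u0 ∈ B0, v0 ∈ B0 → same block

bisimilar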